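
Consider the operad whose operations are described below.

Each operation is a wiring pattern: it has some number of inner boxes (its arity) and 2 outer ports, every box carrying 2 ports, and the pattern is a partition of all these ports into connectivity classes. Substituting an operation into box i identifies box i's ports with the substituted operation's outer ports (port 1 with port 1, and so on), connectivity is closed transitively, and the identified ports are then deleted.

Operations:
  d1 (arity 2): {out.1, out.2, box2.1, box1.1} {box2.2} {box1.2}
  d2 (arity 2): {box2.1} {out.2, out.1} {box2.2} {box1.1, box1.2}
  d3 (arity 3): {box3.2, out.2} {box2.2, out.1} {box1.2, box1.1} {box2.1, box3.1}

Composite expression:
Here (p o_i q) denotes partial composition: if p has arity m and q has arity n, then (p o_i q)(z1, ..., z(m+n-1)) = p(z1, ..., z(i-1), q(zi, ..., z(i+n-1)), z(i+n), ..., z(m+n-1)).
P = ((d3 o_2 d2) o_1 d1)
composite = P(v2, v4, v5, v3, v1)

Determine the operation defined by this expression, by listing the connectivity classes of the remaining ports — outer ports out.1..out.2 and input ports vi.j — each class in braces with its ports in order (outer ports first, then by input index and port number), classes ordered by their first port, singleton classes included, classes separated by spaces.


{out.1, v1.1} {out.2, v1.2} {v2.1, v4.1} {v2.2} {v3.1} {v3.2} {v4.2} {v5.1, v5.2}

Substituting into d3 glues patterns; closure does the rest.
after d1, the pattern on (v2, v4) reads {out.1, out.2, v2.1, v4.1} {v2.2} {v4.2} (out.j = its outer ports)
after d2, the pattern on (v5, v3) reads {out.1, out.2} {v3.1} {v3.2} {v5.1, v5.2} (out.j = its outer ports)
after d3, the pattern on (v2, v4, v5, v3, v1) reads {out.1, v1.1} {out.2, v1.2} {v2.1, v4.1} {v2.2} {v3.1} {v3.2} {v4.2} {v5.1, v5.2} (out.j = its outer ports)


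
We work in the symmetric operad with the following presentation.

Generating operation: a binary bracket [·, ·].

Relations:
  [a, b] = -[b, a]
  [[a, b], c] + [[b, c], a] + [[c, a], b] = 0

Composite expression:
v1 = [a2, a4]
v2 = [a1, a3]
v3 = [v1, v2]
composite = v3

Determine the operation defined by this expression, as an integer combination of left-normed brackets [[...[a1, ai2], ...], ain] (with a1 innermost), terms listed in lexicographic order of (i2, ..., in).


A multilinear Lie element is pinned by a1-initial words (a1 innermost).
Composite bracket: [[a2, a4], [a1, a3]]
Under [a, b] = ab - ba we get 8 signed associative words (2^3 = 8).
Only words starting with a1 matter:
  sign of a1a3a2a4 is -1, so it contributes -[[[a1, a3], a2], a4]
  sign of a1a3a4a2 is +1, so it contributes +[[[a1, a3], a4], a2]

-[[[a1, a3], a2], a4] + [[[a1, a3], a4], a2]


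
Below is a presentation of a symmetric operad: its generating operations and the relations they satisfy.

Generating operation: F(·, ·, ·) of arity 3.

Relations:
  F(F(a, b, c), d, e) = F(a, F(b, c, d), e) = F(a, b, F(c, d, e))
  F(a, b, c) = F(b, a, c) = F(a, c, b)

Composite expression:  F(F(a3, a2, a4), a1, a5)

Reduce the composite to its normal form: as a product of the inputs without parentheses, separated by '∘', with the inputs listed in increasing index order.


a1 ∘ a2 ∘ a3 ∘ a4 ∘ a5

Shape and order are irrelevant to F; the a-input set decides.
F(a3, a2, a4) reduces to a3 ∘ a2 ∘ a4
F(F(a3, a2, a4), a1, a5) reduces to a3 ∘ a2 ∘ a4 ∘ a1 ∘ a5
sorting the factors by input index: a1 ∘ a2 ∘ a3 ∘ a4 ∘ a5


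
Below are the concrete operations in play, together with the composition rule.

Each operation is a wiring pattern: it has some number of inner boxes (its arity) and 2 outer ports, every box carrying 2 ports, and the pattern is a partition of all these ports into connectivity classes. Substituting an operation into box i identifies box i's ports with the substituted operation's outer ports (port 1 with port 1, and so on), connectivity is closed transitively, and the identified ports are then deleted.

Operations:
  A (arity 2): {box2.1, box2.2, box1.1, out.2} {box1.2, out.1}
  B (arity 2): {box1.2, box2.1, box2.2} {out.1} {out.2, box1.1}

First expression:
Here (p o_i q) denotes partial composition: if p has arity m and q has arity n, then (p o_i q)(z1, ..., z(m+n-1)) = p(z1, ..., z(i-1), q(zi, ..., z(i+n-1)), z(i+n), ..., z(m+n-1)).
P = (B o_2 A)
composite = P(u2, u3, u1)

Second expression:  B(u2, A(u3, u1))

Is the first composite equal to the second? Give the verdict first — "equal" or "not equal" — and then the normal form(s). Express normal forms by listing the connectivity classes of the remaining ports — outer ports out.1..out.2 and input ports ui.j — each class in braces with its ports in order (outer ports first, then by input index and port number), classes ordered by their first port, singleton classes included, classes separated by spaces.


equal; the common form is {out.1} {out.2, u2.1} {u1.1, u1.2, u2.2, u3.1, u3.2}

The first composite normalizes to {out.1} {out.2, u2.1} {u1.1, u1.2, u2.2, u3.1, u3.2}
The second composite normalizes to {out.1} {out.2, u2.1} {u1.1, u1.2, u2.2, u3.1, u3.2}
Same normal form: equal.


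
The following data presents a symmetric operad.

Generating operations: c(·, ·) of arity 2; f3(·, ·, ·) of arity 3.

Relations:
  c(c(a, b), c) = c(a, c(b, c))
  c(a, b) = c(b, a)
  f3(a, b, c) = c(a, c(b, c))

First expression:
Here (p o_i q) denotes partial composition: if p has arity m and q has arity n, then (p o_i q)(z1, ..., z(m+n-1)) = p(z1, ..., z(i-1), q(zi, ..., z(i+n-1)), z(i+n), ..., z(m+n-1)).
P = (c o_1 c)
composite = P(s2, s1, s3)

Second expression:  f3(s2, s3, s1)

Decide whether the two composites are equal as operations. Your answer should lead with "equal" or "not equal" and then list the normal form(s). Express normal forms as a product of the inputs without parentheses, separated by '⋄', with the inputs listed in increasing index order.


equal: each reduces to s1 ⋄ s2 ⋄ s3

In normal form, the first expression is s1 ⋄ s2 ⋄ s3
In normal form, the second expression is s1 ⋄ s2 ⋄ s3
Same normal form: equal.


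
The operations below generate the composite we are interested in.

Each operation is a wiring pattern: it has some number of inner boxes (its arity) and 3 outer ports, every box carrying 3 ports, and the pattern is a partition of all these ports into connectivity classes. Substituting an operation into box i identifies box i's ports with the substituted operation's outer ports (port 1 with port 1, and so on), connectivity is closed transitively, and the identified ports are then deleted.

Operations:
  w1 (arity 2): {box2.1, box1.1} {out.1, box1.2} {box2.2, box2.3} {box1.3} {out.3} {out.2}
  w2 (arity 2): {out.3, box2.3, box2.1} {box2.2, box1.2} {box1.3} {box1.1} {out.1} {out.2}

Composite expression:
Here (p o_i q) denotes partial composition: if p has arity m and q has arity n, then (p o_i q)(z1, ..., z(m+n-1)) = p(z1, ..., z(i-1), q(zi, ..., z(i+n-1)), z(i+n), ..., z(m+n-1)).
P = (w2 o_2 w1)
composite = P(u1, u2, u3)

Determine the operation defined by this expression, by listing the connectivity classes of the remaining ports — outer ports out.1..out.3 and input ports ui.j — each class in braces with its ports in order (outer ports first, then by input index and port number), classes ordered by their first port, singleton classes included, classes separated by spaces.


{out.1} {out.2} {out.3, u2.2} {u1.1} {u1.2} {u1.3} {u2.1, u3.1} {u2.3} {u3.2, u3.3}

Connectivity passes through glued w2-boundaries; trace each wire chain.
the subtree at w1 composes to {out.1, u2.2} {out.2} {out.3} {u2.1, u3.1} {u2.3} {u3.2, u3.3} on (u2, u3); out.j = own outer ports
the subtree at w2 composes to {out.1} {out.2} {out.3, u2.2} {u1.1} {u1.2} {u1.3} {u2.1, u3.1} {u2.3} {u3.2, u3.3} on (u1, u2, u3); out.j = own outer ports


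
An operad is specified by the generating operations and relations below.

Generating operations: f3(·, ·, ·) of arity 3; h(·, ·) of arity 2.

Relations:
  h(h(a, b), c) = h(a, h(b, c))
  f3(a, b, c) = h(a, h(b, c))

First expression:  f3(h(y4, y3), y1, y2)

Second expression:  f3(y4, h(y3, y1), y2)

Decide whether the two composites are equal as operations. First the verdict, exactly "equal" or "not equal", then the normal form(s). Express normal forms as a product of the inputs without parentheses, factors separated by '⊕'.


equal: each reduces to y4 ⊕ y3 ⊕ y1 ⊕ y2

Normal form of the first expression: y4 ⊕ y3 ⊕ y1 ⊕ y2
Normal form of the second expression: y4 ⊕ y3 ⊕ y1 ⊕ y2
The forms coincide; equal.


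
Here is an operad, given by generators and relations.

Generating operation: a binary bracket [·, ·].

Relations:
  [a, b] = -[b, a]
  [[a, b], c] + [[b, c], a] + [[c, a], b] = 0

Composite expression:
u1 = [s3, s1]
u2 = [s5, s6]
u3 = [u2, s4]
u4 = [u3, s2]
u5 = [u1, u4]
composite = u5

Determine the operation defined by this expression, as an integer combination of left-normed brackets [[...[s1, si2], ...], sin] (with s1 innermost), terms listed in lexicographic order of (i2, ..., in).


A multilinear Lie element is pinned by s1-initial words (s1 innermost).
Composite bracket: [[s3, s1], [[[s5, s6], s4], s2]]
Under [a, b] = ab - ba we get 32 signed associative words (2^5 = 32).
Coefficients come from the s1-initial words:
  s1s3s2s4s5s6 (sign -1) contributes -[[[[[s1, s3], s2], s4], s5], s6]
  s1s3s2s4s6s5 (sign +1) contributes +[[[[[s1, s3], s2], s4], s6], s5]
  s1s3s2s5s6s4 (sign +1) contributes +[[[[[s1, s3], s2], s5], s6], s4]
  s1s3s2s6s5s4 (sign -1) contributes -[[[[[s1, s3], s2], s6], s5], s4]
  s1s3s4s5s6s2 (sign +1) contributes +[[[[[s1, s3], s4], s5], s6], s2]
  s1s3s4s6s5s2 (sign -1) contributes -[[[[[s1, s3], s4], s6], s5], s2]
  s1s3s5s6s4s2 (sign -1) contributes -[[[[[s1, s3], s5], s6], s4], s2]
  s1s3s6s5s4s2 (sign +1) contributes +[[[[[s1, s3], s6], s5], s4], s2]

-[[[[[s1, s3], s2], s4], s5], s6] + [[[[[s1, s3], s2], s4], s6], s5] + [[[[[s1, s3], s2], s5], s6], s4] - [[[[[s1, s3], s2], s6], s5], s4] + [[[[[s1, s3], s4], s5], s6], s2] - [[[[[s1, s3], s4], s6], s5], s2] - [[[[[s1, s3], s5], s6], s4], s2] + [[[[[s1, s3], s6], s5], s4], s2]


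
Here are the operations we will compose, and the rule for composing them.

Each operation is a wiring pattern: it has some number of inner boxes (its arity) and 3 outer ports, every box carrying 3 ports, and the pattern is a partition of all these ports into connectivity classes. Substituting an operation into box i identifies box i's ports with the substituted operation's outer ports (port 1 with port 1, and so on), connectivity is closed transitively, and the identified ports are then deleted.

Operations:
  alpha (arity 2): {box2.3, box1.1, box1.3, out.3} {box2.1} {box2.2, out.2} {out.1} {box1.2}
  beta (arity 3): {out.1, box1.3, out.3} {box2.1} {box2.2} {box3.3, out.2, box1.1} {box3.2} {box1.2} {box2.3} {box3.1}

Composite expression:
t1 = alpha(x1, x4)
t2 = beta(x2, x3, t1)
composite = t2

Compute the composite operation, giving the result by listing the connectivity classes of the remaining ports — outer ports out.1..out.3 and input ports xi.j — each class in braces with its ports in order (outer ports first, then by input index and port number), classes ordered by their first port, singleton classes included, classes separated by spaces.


{out.1, out.3, x2.3} {out.2, x1.1, x1.3, x2.1, x4.3} {x1.2} {x2.2} {x3.1} {x3.2} {x3.3} {x4.1} {x4.2}

Two ports join when wires chain via beta-identified ports.
alpha over (x1, x4) gives {out.1} {out.2, x4.2} {out.3, x1.1, x1.3, x4.3} {x1.2} {x4.1}, out.j being that stage's outer ports
beta over (x2, x3, x1, x4) gives {out.1, out.3, x2.3} {out.2, x1.1, x1.3, x2.1, x4.3} {x1.2} {x2.2} {x3.1} {x3.2} {x3.3} {x4.1} {x4.2}, out.j being that stage's outer ports


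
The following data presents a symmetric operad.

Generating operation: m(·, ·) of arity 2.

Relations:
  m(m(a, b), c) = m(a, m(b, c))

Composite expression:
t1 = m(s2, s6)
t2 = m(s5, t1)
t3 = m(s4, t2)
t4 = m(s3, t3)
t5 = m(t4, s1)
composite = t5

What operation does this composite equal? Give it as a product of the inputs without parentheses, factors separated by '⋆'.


s3 ⋆ s4 ⋆ s5 ⋆ s2 ⋆ s6 ⋆ s1


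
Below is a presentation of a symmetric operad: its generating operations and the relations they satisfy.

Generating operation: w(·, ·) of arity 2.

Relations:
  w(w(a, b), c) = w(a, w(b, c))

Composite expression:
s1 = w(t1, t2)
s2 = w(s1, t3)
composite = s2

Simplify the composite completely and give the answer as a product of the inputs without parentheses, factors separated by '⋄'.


t1 ⋄ t2 ⋄ t3


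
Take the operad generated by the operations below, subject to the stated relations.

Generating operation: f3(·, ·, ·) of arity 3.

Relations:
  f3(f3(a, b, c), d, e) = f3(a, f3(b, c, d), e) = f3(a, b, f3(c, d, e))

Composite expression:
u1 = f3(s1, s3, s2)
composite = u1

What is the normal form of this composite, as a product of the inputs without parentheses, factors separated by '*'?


s1 * s3 * s2

Key point: f3 is associative — brackets drop, the s-order remains.
f3(s1, s3, s2) flattens to s1 * s3 * s2


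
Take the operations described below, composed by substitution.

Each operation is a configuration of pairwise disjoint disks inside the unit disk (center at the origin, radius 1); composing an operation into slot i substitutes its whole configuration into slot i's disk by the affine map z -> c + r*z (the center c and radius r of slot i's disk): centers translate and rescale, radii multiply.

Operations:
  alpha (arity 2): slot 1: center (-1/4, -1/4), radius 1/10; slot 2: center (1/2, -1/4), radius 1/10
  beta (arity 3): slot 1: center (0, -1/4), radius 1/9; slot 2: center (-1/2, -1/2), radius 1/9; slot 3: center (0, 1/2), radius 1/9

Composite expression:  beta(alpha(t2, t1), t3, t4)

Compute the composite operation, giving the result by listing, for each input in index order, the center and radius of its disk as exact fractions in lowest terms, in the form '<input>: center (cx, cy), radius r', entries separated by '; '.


t1: center (1/18, -5/18), radius 1/90; t2: center (-1/36, -5/18), radius 1/90; t3: center (-1/2, -1/2), radius 1/9; t4: center (0, 1/2), radius 1/9

Nesting under beta composes maps z -> c + r*z down each t-path.
for t2, the 2-step affine chain lands on center (-1/36, -5/18), radius 1/90
for t1, the 2-step affine chain lands on center (1/18, -5/18), radius 1/90
for t3, the 1-step affine chain lands on center (-1/2, -1/2), radius 1/9
for t4, the 1-step affine chain lands on center (0, 1/2), radius 1/9


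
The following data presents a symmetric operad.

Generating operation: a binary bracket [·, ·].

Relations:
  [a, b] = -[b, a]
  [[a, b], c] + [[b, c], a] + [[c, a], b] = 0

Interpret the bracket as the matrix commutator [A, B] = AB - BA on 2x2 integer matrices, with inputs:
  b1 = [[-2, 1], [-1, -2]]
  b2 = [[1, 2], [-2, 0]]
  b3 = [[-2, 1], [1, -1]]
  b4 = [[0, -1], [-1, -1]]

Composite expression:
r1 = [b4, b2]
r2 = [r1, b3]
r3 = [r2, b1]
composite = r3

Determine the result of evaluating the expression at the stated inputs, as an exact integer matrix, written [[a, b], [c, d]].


[[-2, 4], [4, 2]]

[b4, b2] = [[4, 3], [1, -4]]
[[b4, b2], b3] = [[2, 11], [-9, -2]]
[[[b4, b2], b3], b1] = [[-2, 4], [4, 2]]


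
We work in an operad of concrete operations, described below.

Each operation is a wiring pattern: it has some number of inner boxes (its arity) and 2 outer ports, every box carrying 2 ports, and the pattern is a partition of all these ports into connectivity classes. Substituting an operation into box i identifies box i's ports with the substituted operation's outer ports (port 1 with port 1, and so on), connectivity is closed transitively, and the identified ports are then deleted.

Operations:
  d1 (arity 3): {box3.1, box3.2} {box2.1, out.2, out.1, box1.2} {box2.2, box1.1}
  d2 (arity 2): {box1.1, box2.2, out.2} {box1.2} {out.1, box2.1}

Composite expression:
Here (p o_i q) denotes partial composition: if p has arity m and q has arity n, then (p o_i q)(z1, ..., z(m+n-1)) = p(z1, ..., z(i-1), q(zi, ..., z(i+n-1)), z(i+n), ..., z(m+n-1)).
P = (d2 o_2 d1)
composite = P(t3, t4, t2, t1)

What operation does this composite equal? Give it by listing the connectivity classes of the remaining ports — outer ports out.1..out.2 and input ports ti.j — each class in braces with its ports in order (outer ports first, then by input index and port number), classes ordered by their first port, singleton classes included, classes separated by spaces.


{out.1, out.2, t2.1, t3.1, t4.2} {t1.1, t1.2} {t2.2, t4.1} {t3.2}

After gluing at d2, chains via deleted ports link the t-ports.
after d1, the pattern on (t4, t2, t1) reads {out.1, out.2, t2.1, t4.2} {t1.1, t1.2} {t2.2, t4.1} (out.j = its outer ports)
after d2, the pattern on (t3, t4, t2, t1) reads {out.1, out.2, t2.1, t3.1, t4.2} {t1.1, t1.2} {t2.2, t4.1} {t3.2} (out.j = its outer ports)


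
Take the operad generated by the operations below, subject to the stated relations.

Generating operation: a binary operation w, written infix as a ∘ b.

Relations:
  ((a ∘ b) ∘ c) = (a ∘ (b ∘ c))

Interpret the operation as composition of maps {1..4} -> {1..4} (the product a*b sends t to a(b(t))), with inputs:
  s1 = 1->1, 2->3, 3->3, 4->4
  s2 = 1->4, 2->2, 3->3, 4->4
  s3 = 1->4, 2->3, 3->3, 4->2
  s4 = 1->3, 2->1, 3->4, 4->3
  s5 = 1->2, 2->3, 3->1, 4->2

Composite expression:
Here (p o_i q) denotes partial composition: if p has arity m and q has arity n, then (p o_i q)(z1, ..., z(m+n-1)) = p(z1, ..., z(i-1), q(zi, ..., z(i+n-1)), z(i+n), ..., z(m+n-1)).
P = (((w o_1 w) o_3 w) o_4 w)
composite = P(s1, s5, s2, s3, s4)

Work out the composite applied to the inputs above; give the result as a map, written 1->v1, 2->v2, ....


1->1, 2->3, 3->3, 4->1

(s1 ∘ s5) = 1->3, 2->3, 3->1, 4->3
(s3 ∘ s4) = 1->3, 2->4, 3->2, 4->3
(s2 ∘ (s3 ∘ s4)) = 1->3, 2->4, 3->2, 4->3
((s1 ∘ s5) ∘ (s2 ∘ (s3 ∘ s4))) = 1->1, 2->3, 3->3, 4->1


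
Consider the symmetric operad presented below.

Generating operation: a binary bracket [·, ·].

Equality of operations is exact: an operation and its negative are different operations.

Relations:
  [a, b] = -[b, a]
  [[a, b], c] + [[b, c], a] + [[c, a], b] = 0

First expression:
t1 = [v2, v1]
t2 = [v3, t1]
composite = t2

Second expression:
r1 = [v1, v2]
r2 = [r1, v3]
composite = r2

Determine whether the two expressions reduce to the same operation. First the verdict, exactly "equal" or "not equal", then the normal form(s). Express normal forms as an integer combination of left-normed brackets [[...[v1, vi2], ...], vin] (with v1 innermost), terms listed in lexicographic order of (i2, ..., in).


equal; both compose to [[v1, v2], v3]

The first composite normalizes to [[v1, v2], v3]
The second composite normalizes to [[v1, v2], v3]
The forms coincide; equal.


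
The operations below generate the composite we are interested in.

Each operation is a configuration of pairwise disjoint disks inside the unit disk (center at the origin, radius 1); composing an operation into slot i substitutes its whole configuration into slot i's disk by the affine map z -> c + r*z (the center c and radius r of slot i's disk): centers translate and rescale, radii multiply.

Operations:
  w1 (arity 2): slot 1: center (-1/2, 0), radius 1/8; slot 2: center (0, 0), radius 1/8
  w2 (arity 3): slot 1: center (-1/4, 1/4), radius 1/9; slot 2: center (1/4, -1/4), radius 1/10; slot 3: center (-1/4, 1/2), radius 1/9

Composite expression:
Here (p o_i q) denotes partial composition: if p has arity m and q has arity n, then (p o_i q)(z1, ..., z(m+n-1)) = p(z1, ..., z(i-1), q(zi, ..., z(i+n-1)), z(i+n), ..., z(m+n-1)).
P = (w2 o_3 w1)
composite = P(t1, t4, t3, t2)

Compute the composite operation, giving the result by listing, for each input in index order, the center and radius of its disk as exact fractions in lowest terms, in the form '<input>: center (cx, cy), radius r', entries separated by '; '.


Affine substitution under w2: radii multiply and t-centers shift.
input t1: applying the 1 nested substitution gives center (-1/4, 1/4), radius 1/9
input t4: applying the 1 nested substitution gives center (1/4, -1/4), radius 1/10
input t3: applying the 2 nested substitutions gives center (-11/36, 1/2), radius 1/72
input t2: applying the 2 nested substitutions gives center (-1/4, 1/2), radius 1/72

t1: center (-1/4, 1/4), radius 1/9; t2: center (-1/4, 1/2), radius 1/72; t3: center (-11/36, 1/2), radius 1/72; t4: center (1/4, -1/4), radius 1/10


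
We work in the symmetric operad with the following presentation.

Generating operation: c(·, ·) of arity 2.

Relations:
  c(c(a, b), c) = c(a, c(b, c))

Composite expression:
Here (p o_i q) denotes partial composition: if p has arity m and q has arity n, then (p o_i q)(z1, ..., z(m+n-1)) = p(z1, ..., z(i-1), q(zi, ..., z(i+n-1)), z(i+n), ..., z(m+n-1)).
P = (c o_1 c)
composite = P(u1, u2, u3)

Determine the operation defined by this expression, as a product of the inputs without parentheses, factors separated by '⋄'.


u1 ⋄ u2 ⋄ u3

All parenthesizations of c agree; list the u-inputs left to right.
c(u1, u2) unparenthesizes to u1 ⋄ u2
c(c(u1, u2), u3) unparenthesizes to u1 ⋄ u2 ⋄ u3


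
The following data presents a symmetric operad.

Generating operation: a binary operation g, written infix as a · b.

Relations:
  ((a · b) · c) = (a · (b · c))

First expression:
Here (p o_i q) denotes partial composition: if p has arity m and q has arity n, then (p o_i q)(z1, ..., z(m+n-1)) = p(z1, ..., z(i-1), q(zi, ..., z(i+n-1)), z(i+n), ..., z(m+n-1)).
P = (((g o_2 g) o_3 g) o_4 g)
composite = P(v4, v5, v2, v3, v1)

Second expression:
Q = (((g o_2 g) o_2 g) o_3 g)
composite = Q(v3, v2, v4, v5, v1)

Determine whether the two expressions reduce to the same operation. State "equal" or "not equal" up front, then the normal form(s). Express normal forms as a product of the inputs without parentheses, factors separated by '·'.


not equal — first v4 · v5 · v2 · v3 · v1, second v3 · v2 · v4 · v5 · v1


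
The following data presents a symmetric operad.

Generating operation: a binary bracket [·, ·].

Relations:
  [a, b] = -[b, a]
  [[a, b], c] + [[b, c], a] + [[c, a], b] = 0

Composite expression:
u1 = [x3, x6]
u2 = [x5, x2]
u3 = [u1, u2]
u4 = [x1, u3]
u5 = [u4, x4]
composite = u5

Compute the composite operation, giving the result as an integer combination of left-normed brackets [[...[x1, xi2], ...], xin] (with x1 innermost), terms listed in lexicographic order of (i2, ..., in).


[[[[[x1, x2], x5], x3], x6], x4] - [[[[[x1, x2], x5], x6], x3], x4] - [[[[[x1, x3], x6], x2], x5], x4] + [[[[[x1, x3], x6], x5], x2], x4] - [[[[[x1, x5], x2], x3], x6], x4] + [[[[[x1, x5], x2], x6], x3], x4] + [[[[[x1, x6], x3], x2], x5], x4] - [[[[[x1, x6], x3], x5], x2], x4]


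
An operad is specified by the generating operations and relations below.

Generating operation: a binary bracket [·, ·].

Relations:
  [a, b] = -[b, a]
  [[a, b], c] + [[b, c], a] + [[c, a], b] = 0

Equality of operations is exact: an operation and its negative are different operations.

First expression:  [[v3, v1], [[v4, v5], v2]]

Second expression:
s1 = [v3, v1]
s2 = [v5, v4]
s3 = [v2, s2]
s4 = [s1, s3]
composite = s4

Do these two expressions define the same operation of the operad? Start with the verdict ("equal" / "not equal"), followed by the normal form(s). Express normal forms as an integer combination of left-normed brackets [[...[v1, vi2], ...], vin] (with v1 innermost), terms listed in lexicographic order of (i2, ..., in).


equal: each reduces to [[[[v1, v3], v2], v4], v5] - [[[[v1, v3], v2], v5], v4] - [[[[v1, v3], v4], v5], v2] + [[[[v1, v3], v5], v4], v2]

In normal form, the first expression is [[[[v1, v3], v2], v4], v5] - [[[[v1, v3], v2], v5], v4] - [[[[v1, v3], v4], v5], v2] + [[[[v1, v3], v5], v4], v2]
In normal form, the second expression is [[[[v1, v3], v2], v4], v5] - [[[[v1, v3], v2], v5], v4] - [[[[v1, v3], v4], v5], v2] + [[[[v1, v3], v5], v4], v2]
Both agree, so they are equal.


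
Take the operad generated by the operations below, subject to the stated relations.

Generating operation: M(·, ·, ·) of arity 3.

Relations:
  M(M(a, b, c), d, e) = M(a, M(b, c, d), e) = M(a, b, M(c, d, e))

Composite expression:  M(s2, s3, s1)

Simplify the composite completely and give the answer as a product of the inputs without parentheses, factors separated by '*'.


Associativity of M dissolves the nesting; only the s-input order survives.
M(s2, s3, s1) reduces to s2 * s3 * s1

s2 * s3 * s1


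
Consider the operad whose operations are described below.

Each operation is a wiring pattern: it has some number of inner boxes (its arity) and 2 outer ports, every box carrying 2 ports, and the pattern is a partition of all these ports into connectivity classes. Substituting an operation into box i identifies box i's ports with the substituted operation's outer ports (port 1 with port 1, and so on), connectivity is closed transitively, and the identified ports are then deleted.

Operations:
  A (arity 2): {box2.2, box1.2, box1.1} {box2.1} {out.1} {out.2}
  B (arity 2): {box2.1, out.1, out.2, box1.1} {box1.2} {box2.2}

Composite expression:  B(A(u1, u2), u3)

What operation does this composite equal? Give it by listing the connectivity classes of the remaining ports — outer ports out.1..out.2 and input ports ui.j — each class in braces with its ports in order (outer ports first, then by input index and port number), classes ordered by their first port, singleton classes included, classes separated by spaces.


{out.1, out.2, u3.1} {u1.1, u1.2, u2.2} {u2.1} {u3.2}

Connectivity passes through glued B-boundaries; trace each wire chain.
composing A on (u1, u2), with out.j its own outer ports: {out.1} {out.2} {u1.1, u1.2, u2.2} {u2.1}
composing B on (u1, u2, u3), with out.j its own outer ports: {out.1, out.2, u3.1} {u1.1, u1.2, u2.2} {u2.1} {u3.2}


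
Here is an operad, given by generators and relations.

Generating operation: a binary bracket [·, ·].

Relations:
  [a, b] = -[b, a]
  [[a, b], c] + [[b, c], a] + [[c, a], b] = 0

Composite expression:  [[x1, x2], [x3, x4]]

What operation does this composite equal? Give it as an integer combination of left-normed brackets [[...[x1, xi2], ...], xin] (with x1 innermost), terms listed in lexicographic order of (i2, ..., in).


In the tensor algebra, words opening x1 carry the x1-anchored form.
Composite bracket: [[x1, x2], [x3, x4]]
Under [a, b] = ab - ba we get 8 signed associative words (2^3 = 8).
Only words starting with x1 matter:
  word x1x2x3x4 has sign +1, contributing +[[[x1, x2], x3], x4]
  word x1x2x4x3 has sign -1, contributing -[[[x1, x2], x4], x3]

[[[x1, x2], x3], x4] - [[[x1, x2], x4], x3]


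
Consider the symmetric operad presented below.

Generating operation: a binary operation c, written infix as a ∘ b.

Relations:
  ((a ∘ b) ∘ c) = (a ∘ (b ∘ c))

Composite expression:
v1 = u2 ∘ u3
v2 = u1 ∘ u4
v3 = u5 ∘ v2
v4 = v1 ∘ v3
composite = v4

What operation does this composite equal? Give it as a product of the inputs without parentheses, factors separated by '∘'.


Associativity of c dissolves the nesting; only the u-input order survives.
(u2 ∘ u3) unparenthesizes to u2 ∘ u3
(u1 ∘ u4) unparenthesizes to u1 ∘ u4
(u5 ∘ (u1 ∘ u4)) unparenthesizes to u5 ∘ u1 ∘ u4
((u2 ∘ u3) ∘ (u5 ∘ (u1 ∘ u4))) unparenthesizes to u2 ∘ u3 ∘ u5 ∘ u1 ∘ u4

u2 ∘ u3 ∘ u5 ∘ u1 ∘ u4


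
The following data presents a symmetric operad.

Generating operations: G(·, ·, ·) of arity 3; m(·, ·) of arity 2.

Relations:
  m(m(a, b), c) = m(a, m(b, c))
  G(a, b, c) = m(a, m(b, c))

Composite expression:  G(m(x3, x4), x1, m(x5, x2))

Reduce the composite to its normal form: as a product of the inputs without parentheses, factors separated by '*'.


All parenthesizations of G agree; list the x-inputs left to right.
m(x3, x4) flattens to x3 * x4
m(x5, x2) flattens to x5 * x2
G(m(x3, x4), x1, m(x5, x2)) flattens to x3 * x4 * x1 * x5 * x2

x3 * x4 * x1 * x5 * x2


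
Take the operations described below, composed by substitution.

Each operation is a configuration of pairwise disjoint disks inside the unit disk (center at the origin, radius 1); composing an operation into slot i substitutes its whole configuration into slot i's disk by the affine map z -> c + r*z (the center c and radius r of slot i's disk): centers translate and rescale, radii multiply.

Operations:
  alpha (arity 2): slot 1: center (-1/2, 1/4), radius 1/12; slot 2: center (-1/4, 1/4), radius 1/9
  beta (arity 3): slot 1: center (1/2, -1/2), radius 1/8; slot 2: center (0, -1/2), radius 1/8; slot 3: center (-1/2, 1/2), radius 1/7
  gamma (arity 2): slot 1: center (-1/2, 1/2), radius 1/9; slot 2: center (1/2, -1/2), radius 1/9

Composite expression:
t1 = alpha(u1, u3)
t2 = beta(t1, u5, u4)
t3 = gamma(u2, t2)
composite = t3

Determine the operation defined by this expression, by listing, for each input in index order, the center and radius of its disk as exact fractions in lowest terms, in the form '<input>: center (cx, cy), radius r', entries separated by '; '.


u1: center (79/144, -53/96), radius 1/864; u2: center (-1/2, 1/2), radius 1/9; u3: center (53/96, -53/96), radius 1/648; u4: center (4/9, -4/9), radius 1/63; u5: center (1/2, -5/9), radius 1/72

Affine substitution under gamma: radii multiply and u-centers shift.
for u2, the 1-step affine chain lands on center (-1/2, 1/2), radius 1/9
for u1, the 3-step affine chain lands on center (79/144, -53/96), radius 1/864
for u3, the 3-step affine chain lands on center (53/96, -53/96), radius 1/648
for u5, the 2-step affine chain lands on center (1/2, -5/9), radius 1/72
for u4, the 2-step affine chain lands on center (4/9, -4/9), radius 1/63


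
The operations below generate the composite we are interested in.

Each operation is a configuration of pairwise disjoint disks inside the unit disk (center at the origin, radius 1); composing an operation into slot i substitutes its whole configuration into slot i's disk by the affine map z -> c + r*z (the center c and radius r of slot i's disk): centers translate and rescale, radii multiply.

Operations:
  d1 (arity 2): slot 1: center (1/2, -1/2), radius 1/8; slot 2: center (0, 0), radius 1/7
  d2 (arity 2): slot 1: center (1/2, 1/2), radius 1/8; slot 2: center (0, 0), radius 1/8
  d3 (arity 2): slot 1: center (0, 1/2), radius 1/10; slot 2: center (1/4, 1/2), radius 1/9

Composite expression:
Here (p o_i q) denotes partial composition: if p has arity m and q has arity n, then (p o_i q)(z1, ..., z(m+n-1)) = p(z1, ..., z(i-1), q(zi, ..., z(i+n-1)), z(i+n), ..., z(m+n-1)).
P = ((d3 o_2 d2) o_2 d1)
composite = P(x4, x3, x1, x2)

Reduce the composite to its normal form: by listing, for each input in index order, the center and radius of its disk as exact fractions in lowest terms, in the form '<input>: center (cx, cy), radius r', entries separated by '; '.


x1: center (11/36, 5/9), radius 1/504; x2: center (1/4, 1/2), radius 1/72; x3: center (5/16, 79/144), radius 1/576; x4: center (0, 1/2), radius 1/10

Affine substitution under d3: radii multiply and x-centers shift.
tracing x4 down its 1-map path: center (0, 1/2), radius 1/10
tracing x3 down its 3-map path: center (5/16, 79/144), radius 1/576
tracing x1 down its 3-map path: center (11/36, 5/9), radius 1/504
tracing x2 down its 2-map path: center (1/4, 1/2), radius 1/72


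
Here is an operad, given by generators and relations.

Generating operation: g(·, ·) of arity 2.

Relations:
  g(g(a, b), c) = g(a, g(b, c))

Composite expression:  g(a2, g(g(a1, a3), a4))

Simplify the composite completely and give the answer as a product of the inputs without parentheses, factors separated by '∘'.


a2 ∘ a1 ∘ a3 ∘ a4

Under associativity of g, the answer is the a's in reading order.
g(a1, a3) unparenthesizes to a1 ∘ a3
g(g(a1, a3), a4) unparenthesizes to a1 ∘ a3 ∘ a4
g(a2, g(g(a1, a3), a4)) unparenthesizes to a2 ∘ a1 ∘ a3 ∘ a4


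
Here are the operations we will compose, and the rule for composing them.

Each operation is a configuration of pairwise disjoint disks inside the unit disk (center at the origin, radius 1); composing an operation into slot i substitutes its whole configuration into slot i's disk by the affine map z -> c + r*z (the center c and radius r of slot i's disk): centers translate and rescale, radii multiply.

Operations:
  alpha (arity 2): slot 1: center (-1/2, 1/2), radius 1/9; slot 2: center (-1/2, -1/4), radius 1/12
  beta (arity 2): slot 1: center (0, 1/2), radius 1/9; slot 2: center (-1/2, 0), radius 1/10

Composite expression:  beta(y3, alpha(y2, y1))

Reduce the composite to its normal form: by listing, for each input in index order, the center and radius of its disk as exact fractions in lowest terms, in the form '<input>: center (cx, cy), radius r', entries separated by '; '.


y1: center (-11/20, -1/40), radius 1/120; y2: center (-11/20, 1/20), radius 1/90; y3: center (0, 1/2), radius 1/9

Below beta, radii multiply path by path; the y-disk centers shift.
input y3: composing its 1 substitution step yields center (0, 1/2), radius 1/9
input y2: composing its 2 substitution steps yields center (-11/20, 1/20), radius 1/90
input y1: composing its 2 substitution steps yields center (-11/20, -1/40), radius 1/120


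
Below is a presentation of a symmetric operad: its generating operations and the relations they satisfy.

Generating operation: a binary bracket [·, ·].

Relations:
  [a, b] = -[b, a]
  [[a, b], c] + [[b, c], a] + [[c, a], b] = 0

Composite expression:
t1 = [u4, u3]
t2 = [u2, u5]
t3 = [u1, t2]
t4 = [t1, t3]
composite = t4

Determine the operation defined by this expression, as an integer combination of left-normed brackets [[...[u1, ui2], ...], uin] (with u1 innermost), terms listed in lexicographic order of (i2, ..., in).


[[[[u1, u2], u5], u3], u4] - [[[[u1, u2], u5], u4], u3] - [[[[u1, u5], u2], u3], u4] + [[[[u1, u5], u2], u4], u3]


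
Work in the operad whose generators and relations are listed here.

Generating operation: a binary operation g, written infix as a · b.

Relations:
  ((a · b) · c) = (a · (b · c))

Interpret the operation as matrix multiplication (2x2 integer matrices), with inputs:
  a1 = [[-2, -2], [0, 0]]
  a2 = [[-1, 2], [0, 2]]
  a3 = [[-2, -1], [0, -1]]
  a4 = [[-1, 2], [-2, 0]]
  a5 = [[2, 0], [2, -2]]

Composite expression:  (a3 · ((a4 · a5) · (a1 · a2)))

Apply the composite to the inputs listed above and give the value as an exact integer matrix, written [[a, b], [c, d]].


[[0, 0], [8, -32]]

(a4 · a5) = [[2, -4], [-4, 0]]
(a1 · a2) = [[2, -8], [0, 0]]
((a4 · a5) · (a1 · a2)) = [[4, -16], [-8, 32]]
(a3 · ((a4 · a5) · (a1 · a2))) = [[0, 0], [8, -32]]


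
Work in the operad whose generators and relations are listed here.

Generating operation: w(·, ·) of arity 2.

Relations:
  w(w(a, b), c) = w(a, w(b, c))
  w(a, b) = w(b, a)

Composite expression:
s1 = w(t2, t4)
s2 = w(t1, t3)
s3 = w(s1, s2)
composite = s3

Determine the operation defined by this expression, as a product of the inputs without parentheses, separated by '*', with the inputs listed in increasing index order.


Any arrangement under w is one operation, so sort the t-inputs.
w(t2, t4) reduces to t2 * t4
w(t1, t3) reduces to t1 * t3
w(w(t2, t4), w(t1, t3)) reduces to t2 * t4 * t1 * t3
reordering the factors by index: t1 * t2 * t3 * t4

t1 * t2 * t3 * t4


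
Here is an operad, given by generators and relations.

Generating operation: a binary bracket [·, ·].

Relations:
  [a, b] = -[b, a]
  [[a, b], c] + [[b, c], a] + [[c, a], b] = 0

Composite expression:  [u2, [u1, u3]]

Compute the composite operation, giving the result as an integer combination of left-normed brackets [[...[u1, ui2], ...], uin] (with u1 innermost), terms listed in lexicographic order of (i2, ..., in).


Expand each bracket as ab - ba; the u1-initial words give the coefficients.
Composite bracket: [u2, [u1, u3]]
The bracket unfolds into 4 signed words via [a, b] = ab - ba (2^2 = 4).
The u1-initial words carry the normal form:
  from u1u3u2, sign -1: term -[[u1, u3], u2]

-[[u1, u3], u2]


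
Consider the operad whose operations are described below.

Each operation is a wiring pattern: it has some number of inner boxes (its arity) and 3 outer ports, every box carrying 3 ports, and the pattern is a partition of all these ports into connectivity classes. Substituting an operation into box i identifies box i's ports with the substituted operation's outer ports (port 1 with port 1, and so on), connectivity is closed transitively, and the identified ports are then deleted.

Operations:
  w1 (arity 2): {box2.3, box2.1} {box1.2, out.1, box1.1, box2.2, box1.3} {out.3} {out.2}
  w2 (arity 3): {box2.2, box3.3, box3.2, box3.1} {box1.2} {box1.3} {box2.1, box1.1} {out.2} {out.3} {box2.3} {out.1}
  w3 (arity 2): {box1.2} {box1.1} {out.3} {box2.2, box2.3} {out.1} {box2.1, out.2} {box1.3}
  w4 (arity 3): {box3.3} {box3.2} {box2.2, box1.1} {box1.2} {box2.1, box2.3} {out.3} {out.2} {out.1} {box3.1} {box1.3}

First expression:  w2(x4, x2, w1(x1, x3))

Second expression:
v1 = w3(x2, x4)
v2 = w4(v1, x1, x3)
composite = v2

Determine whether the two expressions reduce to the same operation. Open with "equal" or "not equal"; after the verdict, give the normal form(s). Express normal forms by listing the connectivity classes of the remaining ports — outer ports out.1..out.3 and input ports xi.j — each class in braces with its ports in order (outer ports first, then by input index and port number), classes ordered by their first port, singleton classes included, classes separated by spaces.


In normal form, the first expression is {out.1} {out.2} {out.3} {x1.1, x1.2, x1.3, x2.2, x3.2} {x2.1, x4.1} {x2.3} {x3.1, x3.3} {x4.2} {x4.3}
In normal form, the second expression is {out.1} {out.2} {out.3} {x1.1, x1.3} {x1.2} {x2.1} {x2.2} {x2.3} {x3.1} {x3.2} {x3.3} {x4.1} {x4.2, x4.3}
The forms do not match — not equal.

not equal: they reduce to {out.1} {out.2} {out.3} {x1.1, x1.2, x1.3, x2.2, x3.2} {x2.1, x4.1} {x2.3} {x3.1, x3.3} {x4.2} {x4.3} and {out.1} {out.2} {out.3} {x1.1, x1.3} {x1.2} {x2.1} {x2.2} {x2.3} {x3.1} {x3.2} {x3.3} {x4.1} {x4.2, x4.3}


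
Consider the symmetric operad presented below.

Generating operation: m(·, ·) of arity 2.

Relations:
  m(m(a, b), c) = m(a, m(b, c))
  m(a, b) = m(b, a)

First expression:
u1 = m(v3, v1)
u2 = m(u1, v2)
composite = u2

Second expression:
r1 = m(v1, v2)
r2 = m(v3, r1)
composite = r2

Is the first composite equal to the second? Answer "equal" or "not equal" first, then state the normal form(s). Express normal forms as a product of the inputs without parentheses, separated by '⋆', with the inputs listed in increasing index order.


equal; both compose to v1 ⋆ v2 ⋆ v3

The first expression reduces to v1 ⋆ v2 ⋆ v3
The second expression reduces to v1 ⋆ v2 ⋆ v3
Both agree, so they are equal.


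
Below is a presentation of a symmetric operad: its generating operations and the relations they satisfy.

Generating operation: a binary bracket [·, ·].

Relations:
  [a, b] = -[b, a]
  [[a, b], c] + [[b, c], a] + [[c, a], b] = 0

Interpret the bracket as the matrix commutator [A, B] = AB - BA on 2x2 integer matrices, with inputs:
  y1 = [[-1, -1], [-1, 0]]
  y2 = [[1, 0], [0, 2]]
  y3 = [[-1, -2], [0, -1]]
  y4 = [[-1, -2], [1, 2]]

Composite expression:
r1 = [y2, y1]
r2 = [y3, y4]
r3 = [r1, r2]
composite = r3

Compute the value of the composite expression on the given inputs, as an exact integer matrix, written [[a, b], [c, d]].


[[-6, 4], [4, 6]]

[y2, y1] = [[0, 1], [-1, 0]]
[y3, y4] = [[-2, -6], [0, 2]]
[[y2, y1], [y3, y4]] = [[-6, 4], [4, 6]]


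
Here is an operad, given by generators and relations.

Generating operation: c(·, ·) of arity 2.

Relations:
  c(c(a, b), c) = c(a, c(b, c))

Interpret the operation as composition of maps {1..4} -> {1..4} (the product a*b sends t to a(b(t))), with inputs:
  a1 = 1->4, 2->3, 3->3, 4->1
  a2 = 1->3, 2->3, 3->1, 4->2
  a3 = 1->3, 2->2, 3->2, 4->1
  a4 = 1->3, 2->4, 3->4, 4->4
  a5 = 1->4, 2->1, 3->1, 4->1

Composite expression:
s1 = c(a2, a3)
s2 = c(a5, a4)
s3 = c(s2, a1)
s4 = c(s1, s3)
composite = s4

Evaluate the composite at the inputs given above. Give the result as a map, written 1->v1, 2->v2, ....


1->1, 2->1, 3->1, 4->1

c(a2, a3) = 1->1, 2->3, 3->3, 4->3
c(a5, a4) = 1->1, 2->1, 3->1, 4->1
c(c(a5, a4), a1) = 1->1, 2->1, 3->1, 4->1
c(c(a2, a3), c(c(a5, a4), a1)) = 1->1, 2->1, 3->1, 4->1
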